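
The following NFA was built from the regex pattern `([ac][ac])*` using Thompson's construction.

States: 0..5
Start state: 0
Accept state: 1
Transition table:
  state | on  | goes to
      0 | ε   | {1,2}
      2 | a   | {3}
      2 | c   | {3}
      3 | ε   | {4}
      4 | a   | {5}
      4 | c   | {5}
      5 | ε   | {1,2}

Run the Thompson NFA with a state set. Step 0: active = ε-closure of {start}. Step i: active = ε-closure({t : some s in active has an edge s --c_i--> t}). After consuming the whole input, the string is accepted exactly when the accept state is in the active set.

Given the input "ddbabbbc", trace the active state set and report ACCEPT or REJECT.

Answer: REJECT

Steps:
S₀ = ε-closure({0}) = {0,1,2}
'd' @ 1: {}  — dead — no transitions
rest 'dbabbbc' ignored (set empty)
final: {}; accept 1 not in set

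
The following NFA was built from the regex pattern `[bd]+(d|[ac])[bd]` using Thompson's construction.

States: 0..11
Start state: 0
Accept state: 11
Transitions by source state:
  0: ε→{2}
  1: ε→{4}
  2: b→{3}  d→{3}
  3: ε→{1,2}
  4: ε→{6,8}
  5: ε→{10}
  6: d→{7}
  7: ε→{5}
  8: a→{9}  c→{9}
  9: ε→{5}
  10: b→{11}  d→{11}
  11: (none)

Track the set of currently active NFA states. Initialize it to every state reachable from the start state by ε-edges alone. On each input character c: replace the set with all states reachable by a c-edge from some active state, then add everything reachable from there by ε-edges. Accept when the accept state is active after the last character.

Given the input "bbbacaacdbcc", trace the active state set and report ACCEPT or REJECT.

initial (ε-close {0}): {0,2}
'b' @ 1: {1,2,3,4,6,8}
'b' @ 2: {1,2,3,4,6,8}
'b' @ 3: {1,2,3,4,6,8}
'a' @ 4: {5,9,10}
'c' @ 5: {}  — state set empty
rest 'aacdbcc' ignored (set empty)
after full input: {}  (accept=11 not in)

Answer: REJECT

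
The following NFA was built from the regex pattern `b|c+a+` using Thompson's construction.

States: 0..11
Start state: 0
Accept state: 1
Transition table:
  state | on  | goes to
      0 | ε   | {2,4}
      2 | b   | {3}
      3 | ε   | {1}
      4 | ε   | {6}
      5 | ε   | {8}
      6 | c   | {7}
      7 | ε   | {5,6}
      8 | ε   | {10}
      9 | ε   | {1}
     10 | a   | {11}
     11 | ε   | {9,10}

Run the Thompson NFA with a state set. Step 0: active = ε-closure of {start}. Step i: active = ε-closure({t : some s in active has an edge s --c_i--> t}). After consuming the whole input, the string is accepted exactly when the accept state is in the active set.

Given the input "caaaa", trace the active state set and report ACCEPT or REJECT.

Answer: ACCEPT

Trace:
S₀ = ε-closure({0}) = {0,2,4,6}
'c' @ 1: {5,6,7,8,10}
'a' @ 2: {1,9,10,11}  (accept∈set)
'a' @ 3: {1,9,10,11}  (accept∈set)
'a' @ 4: {1,9,10,11}  (accept∈set)
'a' @ 5: {1,9,10,11}  (accept∈set)
end set {1,9,10,11} — state 1 in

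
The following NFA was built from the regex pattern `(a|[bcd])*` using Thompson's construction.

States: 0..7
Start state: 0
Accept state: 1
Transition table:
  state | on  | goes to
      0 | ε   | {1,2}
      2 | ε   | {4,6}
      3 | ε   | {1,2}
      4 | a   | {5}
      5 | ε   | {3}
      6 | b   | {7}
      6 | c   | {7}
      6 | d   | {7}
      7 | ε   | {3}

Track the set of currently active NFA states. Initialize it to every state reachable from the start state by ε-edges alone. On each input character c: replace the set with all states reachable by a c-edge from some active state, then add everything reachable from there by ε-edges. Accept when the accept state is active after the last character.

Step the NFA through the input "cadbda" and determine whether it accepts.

initial (ε-close {0}): {0,1,2,4,6}
'c' @ 1: {1,2,3,4,6,7}  [accepting]
'a' @ 2: {1,2,3,4,5,6}  [accepting]
'd' @ 3: {1,2,3,4,6,7}  [accepting]
'b' @ 4: {1,2,3,4,6,7}  [accepting]
'd' @ 5: {1,2,3,4,6,7}  [accepting]
'a' @ 6: {1,2,3,4,5,6}  [accepting]
final: {1,2,3,4,5,6}; accept 1 in set

Answer: ACCEPT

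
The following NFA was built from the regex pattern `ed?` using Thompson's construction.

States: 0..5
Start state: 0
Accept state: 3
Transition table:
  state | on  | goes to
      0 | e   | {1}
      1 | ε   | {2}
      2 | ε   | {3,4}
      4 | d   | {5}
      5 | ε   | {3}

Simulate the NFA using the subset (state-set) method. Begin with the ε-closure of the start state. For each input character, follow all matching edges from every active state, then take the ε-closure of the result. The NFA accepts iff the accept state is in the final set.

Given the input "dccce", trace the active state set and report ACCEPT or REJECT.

Answer: REJECT

Trace:
S₀ = ε-closure({0}) = {0}
'd' @ 1: {}  — dead — no transitions
rest 'ccce' ignored (set empty)
end set {} — state 3 not in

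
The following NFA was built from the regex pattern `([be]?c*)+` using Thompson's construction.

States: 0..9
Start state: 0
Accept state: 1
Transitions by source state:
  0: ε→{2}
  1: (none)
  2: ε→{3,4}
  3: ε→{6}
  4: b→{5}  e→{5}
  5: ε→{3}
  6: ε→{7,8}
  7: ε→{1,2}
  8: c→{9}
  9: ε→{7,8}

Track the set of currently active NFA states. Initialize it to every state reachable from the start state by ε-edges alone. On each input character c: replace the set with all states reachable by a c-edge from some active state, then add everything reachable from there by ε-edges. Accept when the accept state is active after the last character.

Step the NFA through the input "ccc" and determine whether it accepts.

Answer: ACCEPT

Trace:
initial (ε-close {0}): {0,1,2,3,4,6,7,8}
'c' @ 1: {1,2,3,4,6,7,8,9}  [accepting]
'c' @ 2: {1,2,3,4,6,7,8,9}  [accepting]
'c' @ 3: {1,2,3,4,6,7,8,9}  [accepting]
end set {1,2,3,4,6,7,8,9} — state 1 in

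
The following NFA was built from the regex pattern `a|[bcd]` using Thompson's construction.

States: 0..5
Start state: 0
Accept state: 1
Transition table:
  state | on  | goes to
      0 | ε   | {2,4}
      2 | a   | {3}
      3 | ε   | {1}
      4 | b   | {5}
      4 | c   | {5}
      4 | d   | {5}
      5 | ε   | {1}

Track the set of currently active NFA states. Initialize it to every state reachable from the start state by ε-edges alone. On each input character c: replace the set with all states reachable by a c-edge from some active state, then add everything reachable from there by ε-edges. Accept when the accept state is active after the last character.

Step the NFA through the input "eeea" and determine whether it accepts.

Answer: REJECT

Trace:
initial (ε-close {0}): {0,2,4}
'e' @ 1: {}  — state set empty
rest 'eea' ignored (set empty)
final: {}; accept 1 not in set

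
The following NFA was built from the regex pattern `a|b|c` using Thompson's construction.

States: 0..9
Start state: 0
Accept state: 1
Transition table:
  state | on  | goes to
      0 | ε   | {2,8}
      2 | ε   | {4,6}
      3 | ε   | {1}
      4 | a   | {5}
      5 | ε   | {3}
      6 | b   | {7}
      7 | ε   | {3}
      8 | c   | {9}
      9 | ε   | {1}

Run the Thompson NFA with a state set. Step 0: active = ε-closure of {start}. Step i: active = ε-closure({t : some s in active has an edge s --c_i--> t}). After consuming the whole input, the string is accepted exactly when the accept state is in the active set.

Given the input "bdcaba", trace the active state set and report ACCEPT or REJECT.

initial (ε-close {0}): {0,2,4,6,8}
'b' @ 1: {1,3,7}  [accepting]
'd' @ 2: {}  — dead — no transitions
rest 'caba' ignored (set empty)
final: {}; accept 1 not in set

Answer: REJECT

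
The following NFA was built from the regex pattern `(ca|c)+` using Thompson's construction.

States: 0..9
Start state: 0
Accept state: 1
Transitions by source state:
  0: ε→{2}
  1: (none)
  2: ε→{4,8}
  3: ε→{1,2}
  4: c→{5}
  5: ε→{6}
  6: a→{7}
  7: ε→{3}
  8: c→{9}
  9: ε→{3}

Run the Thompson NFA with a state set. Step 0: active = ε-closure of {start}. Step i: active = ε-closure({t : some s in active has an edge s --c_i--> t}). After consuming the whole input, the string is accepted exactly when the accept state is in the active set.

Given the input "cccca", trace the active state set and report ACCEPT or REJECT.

S₀ = ε-closure({0}) = {0,2,4,8}
'c' @ 1: {1,2,3,4,5,6,8,9}  [accepting]
'c' @ 2: {1,2,3,4,5,6,8,9}  [accepting]
'c' @ 3: {1,2,3,4,5,6,8,9}  [accepting]
'c' @ 4: {1,2,3,4,5,6,8,9}  [accepting]
'a' @ 5: {1,2,3,4,7,8}  [accepting]
final: {1,2,3,4,7,8}; accept 1 in set

Answer: ACCEPT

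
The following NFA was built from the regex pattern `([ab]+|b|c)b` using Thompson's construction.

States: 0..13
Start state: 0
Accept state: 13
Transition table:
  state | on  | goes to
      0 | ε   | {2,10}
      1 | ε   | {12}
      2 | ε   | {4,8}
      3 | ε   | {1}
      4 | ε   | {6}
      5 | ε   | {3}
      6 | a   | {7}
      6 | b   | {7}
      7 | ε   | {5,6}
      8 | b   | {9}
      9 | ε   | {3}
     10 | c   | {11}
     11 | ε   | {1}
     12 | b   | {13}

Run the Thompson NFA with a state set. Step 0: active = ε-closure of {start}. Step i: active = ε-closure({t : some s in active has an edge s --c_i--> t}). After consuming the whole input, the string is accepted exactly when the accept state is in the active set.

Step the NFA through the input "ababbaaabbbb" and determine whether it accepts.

Answer: ACCEPT

Steps:
start: ε-closure({0}) = {0,2,4,6,8,10}
'a' @ 1: {1,3,5,6,7,12}
'b' @ 2: {1,3,5,6,7,12,13}  (accept∈set)
'a' @ 3: {1,3,5,6,7,12}
'b' @ 4: {1,3,5,6,7,12,13}  (accept∈set)
'b' @ 5: {1,3,5,6,7,12,13}  (accept∈set)
'a' @ 6: {1,3,5,6,7,12}
'a' @ 7: {1,3,5,6,7,12}
'a' @ 8: {1,3,5,6,7,12}
'b' @ 9: {1,3,5,6,7,12,13}  (accept∈set)
'b' @ 10: {1,3,5,6,7,12,13}  (accept∈set)
'b' @ 11: {1,3,5,6,7,12,13}  (accept∈set)
'b' @ 12: {1,3,5,6,7,12,13}  (accept∈set)
after full input: {1,3,5,6,7,12,13}  (accept=13 in)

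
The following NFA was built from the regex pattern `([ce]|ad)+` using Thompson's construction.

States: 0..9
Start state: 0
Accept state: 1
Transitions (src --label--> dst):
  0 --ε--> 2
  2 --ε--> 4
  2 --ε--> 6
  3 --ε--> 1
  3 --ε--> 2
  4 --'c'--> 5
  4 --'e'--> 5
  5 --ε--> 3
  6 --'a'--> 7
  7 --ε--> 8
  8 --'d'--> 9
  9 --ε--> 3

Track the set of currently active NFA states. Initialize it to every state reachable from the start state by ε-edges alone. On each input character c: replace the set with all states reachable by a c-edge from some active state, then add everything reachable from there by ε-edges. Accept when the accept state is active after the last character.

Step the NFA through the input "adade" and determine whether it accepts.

Answer: ACCEPT

Derivation:
start: ε-closure({0}) = {0,2,4,6}
'a' @ 1: {7,8}
'd' @ 2: {1,2,3,4,6,9}  (accept∈set)
'a' @ 3: {7,8}
'd' @ 4: {1,2,3,4,6,9}  (accept∈set)
'e' @ 5: {1,2,3,4,5,6}  (accept∈set)
after full input: {1,2,3,4,5,6}  (accept=1 in)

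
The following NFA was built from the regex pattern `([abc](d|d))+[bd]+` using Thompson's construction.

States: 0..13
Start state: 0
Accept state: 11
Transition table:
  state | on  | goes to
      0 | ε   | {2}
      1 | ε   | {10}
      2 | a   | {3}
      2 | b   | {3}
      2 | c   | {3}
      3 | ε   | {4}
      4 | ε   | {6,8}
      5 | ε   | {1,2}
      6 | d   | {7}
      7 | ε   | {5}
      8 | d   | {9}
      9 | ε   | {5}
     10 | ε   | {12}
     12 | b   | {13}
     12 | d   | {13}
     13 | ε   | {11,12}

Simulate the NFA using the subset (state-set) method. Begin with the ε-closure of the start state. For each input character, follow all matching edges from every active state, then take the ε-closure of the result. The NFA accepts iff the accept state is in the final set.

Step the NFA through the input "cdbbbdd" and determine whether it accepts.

S₀ = ε-closure({0}) = {0,2}
'c' @ 1: {3,4,6,8}
'd' @ 2: {1,2,5,7,9,10,12}
'b' @ 3: {3,4,6,8,11,12,13}  [accepting]
'b' @ 4: {11,12,13}  [accepting]
'b' @ 5: {11,12,13}  [accepting]
'd' @ 6: {11,12,13}  [accepting]
'd' @ 7: {11,12,13}  [accepting]
end set {11,12,13} — state 11 in

Answer: ACCEPT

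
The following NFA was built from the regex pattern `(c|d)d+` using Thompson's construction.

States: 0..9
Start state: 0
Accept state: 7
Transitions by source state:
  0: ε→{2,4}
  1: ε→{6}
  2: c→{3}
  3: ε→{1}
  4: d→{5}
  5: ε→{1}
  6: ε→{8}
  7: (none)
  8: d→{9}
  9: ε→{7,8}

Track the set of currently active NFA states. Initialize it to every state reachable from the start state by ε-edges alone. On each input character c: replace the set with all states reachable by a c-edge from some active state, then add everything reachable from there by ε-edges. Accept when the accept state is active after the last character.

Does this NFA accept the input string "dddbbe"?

start: ε-closure({0}) = {0,2,4}
'd' @ 1: {1,5,6,8}
'd' @ 2: {7,8,9}  ✓accept
'd' @ 3: {7,8,9}  ✓accept
'b' @ 4: {}  — state set empty
rest 'be' ignored (set empty)
final: {}; accept 7 not in set

Answer: REJECT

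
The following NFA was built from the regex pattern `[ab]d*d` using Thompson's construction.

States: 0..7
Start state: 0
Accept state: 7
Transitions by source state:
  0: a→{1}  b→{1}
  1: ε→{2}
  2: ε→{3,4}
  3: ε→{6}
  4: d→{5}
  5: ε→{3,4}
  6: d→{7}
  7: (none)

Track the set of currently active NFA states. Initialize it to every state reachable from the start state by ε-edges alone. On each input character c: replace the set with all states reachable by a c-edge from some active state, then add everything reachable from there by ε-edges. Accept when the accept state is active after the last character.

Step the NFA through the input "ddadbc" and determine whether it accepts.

S₀ = ε-closure({0}) = {0}
'd' @ 1: {}  — no active states
rest 'dadbc' ignored (set empty)
final: {}; accept 7 not in set

Answer: REJECT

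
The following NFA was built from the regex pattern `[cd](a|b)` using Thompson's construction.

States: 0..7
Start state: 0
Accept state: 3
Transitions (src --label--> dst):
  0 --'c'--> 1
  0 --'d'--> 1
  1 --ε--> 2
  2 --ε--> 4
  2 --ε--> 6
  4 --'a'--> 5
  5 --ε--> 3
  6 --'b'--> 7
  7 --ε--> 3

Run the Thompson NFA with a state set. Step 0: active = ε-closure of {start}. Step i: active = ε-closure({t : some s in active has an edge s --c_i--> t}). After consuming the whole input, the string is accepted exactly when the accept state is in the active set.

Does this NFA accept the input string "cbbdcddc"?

start: ε-closure({0}) = {0}
'c' @ 1: {1,2,4,6}
'b' @ 2: {3,7}  ✓accept
'b' @ 3: {}  — dead — no transitions
rest 'dcddc' ignored (set empty)
after full input: {}  (accept=3 not in)

Answer: REJECT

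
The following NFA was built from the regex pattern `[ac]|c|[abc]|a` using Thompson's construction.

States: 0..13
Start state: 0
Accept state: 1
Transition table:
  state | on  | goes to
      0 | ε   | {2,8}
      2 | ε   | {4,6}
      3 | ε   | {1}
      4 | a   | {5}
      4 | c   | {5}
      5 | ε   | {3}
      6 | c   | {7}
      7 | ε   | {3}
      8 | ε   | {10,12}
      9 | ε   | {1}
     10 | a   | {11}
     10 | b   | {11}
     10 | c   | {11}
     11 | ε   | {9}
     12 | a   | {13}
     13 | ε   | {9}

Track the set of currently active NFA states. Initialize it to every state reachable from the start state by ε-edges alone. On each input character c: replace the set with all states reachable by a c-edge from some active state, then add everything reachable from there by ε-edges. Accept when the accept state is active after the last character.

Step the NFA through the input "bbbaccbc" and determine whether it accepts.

Answer: REJECT

Steps:
initial (ε-close {0}): {0,2,4,6,8,10,12}
'b' @ 1: {1,9,11}  (accept∈set)
'b' @ 2: {}  — no active states
rest 'baccbc' ignored (set empty)
after full input: {}  (accept=1 not in)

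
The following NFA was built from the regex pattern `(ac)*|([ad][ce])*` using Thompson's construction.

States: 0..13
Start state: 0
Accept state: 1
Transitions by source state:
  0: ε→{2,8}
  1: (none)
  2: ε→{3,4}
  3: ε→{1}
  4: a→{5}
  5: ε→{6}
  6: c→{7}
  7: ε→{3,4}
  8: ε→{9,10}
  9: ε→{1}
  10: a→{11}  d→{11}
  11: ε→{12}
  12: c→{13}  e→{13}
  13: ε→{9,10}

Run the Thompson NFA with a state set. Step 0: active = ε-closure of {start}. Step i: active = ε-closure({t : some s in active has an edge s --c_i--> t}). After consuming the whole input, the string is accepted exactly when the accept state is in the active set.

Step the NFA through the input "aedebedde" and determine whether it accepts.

S₀ = ε-closure({0}) = {0,1,2,3,4,8,9,10}
'a' @ 1: {5,6,11,12}
'e' @ 2: {1,9,10,13}  ✓accept
'd' @ 3: {11,12}
'e' @ 4: {1,9,10,13}  ✓accept
'b' @ 5: {}  — no active states
rest 'edde' ignored (set empty)
final: {}; accept 1 not in set

Answer: REJECT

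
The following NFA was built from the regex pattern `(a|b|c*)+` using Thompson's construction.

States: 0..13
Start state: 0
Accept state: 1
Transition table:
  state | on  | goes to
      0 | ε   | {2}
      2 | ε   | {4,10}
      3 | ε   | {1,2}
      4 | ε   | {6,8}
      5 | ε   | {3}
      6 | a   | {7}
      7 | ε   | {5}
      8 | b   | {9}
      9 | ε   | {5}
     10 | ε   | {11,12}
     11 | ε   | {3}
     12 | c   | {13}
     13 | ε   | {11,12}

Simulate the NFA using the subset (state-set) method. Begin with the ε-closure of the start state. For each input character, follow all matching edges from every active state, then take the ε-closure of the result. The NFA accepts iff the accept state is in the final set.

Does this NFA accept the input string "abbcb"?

Answer: ACCEPT

Steps:
start: ε-closure({0}) = {0,1,2,3,4,6,8,10,11,12}
'a' @ 1: {1,2,3,4,5,6,7,8,10,11,12}  (accept∈set)
'b' @ 2: {1,2,3,4,5,6,8,9,10,11,12}  (accept∈set)
'b' @ 3: {1,2,3,4,5,6,8,9,10,11,12}  (accept∈set)
'c' @ 4: {1,2,3,4,6,8,10,11,12,13}  (accept∈set)
'b' @ 5: {1,2,3,4,5,6,8,9,10,11,12}  (accept∈set)
end set {1,2,3,4,5,6,8,9,10,11,12} — state 1 in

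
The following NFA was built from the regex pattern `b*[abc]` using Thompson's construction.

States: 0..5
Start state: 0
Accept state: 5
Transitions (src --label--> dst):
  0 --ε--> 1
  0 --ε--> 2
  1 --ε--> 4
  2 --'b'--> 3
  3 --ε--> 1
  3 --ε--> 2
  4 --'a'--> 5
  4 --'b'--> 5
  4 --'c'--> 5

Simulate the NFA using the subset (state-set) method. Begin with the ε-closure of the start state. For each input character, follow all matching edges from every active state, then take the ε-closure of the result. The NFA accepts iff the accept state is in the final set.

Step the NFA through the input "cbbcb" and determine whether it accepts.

start: ε-closure({0}) = {0,1,2,4}
'c' @ 1: {5}  [accepting]
'b' @ 2: {}  — no active states
rest 'bcb' ignored (set empty)
final: {}; accept 5 not in set

Answer: REJECT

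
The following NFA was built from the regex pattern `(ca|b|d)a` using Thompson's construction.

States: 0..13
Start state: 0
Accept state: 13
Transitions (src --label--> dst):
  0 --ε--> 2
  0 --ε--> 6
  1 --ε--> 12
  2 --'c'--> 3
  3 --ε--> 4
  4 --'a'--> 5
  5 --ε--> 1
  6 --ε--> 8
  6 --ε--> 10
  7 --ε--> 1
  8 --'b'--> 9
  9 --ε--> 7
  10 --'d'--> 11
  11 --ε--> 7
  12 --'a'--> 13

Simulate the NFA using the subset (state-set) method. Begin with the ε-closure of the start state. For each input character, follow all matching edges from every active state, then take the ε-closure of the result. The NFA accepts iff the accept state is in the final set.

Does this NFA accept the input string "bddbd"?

Answer: REJECT

Derivation:
S₀ = ε-closure({0}) = {0,2,6,8,10}
'b' @ 1: {1,7,9,12}
'd' @ 2: {}  — no active states
rest 'dbd' ignored (set empty)
after full input: {}  (accept=13 not in)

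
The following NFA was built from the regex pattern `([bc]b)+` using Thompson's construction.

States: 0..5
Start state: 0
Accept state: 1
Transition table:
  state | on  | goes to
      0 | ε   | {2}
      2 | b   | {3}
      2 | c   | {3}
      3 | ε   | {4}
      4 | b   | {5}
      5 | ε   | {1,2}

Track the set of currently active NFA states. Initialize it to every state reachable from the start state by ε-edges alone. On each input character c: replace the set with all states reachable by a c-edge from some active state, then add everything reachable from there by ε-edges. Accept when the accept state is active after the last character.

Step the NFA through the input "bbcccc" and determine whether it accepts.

Answer: REJECT

Trace:
start: ε-closure({0}) = {0,2}
'b' @ 1: {3,4}
'b' @ 2: {1,2,5}  ✓accept
'c' @ 3: {3,4}
'c' @ 4: {}  — state set empty
rest 'cc' ignored (set empty)
after full input: {}  (accept=1 not in)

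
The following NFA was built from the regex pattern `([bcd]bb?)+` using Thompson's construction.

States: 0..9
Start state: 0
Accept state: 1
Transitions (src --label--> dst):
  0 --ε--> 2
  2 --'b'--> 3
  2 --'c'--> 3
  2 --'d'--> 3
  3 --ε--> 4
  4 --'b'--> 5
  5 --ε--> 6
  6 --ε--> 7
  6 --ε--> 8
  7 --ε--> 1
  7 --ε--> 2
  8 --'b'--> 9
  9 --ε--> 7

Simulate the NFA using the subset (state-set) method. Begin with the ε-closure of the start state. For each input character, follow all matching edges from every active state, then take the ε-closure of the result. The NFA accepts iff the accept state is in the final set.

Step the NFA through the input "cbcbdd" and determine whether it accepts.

Answer: REJECT

Trace:
S₀ = ε-closure({0}) = {0,2}
'c' @ 1: {3,4}
'b' @ 2: {1,2,5,6,7,8}  [accepting]
'c' @ 3: {3,4}
'b' @ 4: {1,2,5,6,7,8}  [accepting]
'd' @ 5: {3,4}
'd' @ 6: {}  — dead — no transitions
final: {}; accept 1 not in set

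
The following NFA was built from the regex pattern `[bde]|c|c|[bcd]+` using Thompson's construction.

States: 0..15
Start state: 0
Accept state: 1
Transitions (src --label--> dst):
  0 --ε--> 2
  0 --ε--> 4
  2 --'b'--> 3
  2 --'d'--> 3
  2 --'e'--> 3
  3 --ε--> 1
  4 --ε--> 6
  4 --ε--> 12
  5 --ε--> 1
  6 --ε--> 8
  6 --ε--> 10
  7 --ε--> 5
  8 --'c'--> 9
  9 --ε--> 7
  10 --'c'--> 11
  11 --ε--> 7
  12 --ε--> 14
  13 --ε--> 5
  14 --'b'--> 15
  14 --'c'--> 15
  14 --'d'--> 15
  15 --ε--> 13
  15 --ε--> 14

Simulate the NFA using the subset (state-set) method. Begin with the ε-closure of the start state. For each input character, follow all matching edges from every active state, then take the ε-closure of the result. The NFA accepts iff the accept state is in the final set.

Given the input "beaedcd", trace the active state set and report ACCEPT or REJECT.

initial (ε-close {0}): {0,2,4,6,8,10,12,14}
'b' @ 1: {1,3,5,13,14,15}  (accept∈set)
'e' @ 2: {}  — state set empty
rest 'aedcd' ignored (set empty)
after full input: {}  (accept=1 not in)

Answer: REJECT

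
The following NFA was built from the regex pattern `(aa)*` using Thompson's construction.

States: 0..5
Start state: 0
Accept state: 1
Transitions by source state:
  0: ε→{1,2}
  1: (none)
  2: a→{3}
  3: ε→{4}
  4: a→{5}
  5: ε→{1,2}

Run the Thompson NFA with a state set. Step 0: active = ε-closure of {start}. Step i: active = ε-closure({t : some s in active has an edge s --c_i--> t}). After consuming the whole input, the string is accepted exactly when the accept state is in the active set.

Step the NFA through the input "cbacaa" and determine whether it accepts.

S₀ = ε-closure({0}) = {0,1,2}
'c' @ 1: {}  — dead — no transitions
rest 'bacaa' ignored (set empty)
final: {}; accept 1 not in set

Answer: REJECT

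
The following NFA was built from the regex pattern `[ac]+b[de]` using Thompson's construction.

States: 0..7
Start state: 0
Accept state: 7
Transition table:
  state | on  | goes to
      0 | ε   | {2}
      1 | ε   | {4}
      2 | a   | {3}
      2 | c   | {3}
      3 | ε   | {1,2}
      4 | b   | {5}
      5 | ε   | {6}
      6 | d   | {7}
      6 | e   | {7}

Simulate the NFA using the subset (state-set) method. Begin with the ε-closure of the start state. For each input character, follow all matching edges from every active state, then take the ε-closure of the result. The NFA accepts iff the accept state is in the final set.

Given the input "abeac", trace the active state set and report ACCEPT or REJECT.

S₀ = ε-closure({0}) = {0,2}
'a' @ 1: {1,2,3,4}
'b' @ 2: {5,6}
'e' @ 3: {7}  [accepting]
'a' @ 4: {}  — dead — no transitions
rest 'c' ignored (set empty)
after full input: {}  (accept=7 not in)

Answer: REJECT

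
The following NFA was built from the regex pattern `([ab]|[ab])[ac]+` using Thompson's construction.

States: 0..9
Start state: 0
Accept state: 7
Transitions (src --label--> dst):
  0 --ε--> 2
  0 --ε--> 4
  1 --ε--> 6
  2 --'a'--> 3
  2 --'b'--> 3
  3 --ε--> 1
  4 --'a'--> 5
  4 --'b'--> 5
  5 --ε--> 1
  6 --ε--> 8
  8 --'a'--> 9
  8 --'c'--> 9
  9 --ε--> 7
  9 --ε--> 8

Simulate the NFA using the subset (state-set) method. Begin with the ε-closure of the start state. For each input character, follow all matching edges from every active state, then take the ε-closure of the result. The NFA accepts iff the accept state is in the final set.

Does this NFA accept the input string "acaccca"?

Answer: ACCEPT

Derivation:
S₀ = ε-closure({0}) = {0,2,4}
'a' @ 1: {1,3,5,6,8}
'c' @ 2: {7,8,9}  ✓accept
'a' @ 3: {7,8,9}  ✓accept
'c' @ 4: {7,8,9}  ✓accept
'c' @ 5: {7,8,9}  ✓accept
'c' @ 6: {7,8,9}  ✓accept
'a' @ 7: {7,8,9}  ✓accept
end set {7,8,9} — state 7 in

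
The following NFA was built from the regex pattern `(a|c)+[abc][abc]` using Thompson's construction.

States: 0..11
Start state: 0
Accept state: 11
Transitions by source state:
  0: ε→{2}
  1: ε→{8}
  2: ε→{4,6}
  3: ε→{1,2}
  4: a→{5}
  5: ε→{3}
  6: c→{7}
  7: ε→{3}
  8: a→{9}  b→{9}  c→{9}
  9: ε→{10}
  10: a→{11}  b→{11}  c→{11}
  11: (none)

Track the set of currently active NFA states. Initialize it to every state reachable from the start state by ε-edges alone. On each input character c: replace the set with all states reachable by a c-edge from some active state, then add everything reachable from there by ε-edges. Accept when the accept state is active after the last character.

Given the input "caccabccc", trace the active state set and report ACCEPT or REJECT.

initial (ε-close {0}): {0,2,4,6}
'c' @ 1: {1,2,3,4,6,7,8}
'a' @ 2: {1,2,3,4,5,6,8,9,10}
'c' @ 3: {1,2,3,4,6,7,8,9,10,11}  ✓accept
'c' @ 4: {1,2,3,4,6,7,8,9,10,11}  ✓accept
'a' @ 5: {1,2,3,4,5,6,8,9,10,11}  ✓accept
'b' @ 6: {9,10,11}  ✓accept
'c' @ 7: {11}  ✓accept
'c' @ 8: {}  — dead — no transitions
rest 'c' ignored (set empty)
end set {} — state 11 not in

Answer: REJECT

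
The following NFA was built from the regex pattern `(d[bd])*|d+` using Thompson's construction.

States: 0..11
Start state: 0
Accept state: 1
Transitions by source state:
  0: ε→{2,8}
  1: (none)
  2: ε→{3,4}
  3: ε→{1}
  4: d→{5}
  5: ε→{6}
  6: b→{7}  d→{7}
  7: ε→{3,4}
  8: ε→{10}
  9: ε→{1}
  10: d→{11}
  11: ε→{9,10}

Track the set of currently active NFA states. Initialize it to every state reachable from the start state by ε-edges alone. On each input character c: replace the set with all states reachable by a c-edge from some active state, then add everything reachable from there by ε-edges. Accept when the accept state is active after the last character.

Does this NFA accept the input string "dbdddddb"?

initial (ε-close {0}): {0,1,2,3,4,8,10}
'd' @ 1: {1,5,6,9,10,11}  (accept∈set)
'b' @ 2: {1,3,4,7}  (accept∈set)
'd' @ 3: {5,6}
'd' @ 4: {1,3,4,7}  (accept∈set)
'd' @ 5: {5,6}
'd' @ 6: {1,3,4,7}  (accept∈set)
'd' @ 7: {5,6}
'b' @ 8: {1,3,4,7}  (accept∈set)
final: {1,3,4,7}; accept 1 in set

Answer: ACCEPT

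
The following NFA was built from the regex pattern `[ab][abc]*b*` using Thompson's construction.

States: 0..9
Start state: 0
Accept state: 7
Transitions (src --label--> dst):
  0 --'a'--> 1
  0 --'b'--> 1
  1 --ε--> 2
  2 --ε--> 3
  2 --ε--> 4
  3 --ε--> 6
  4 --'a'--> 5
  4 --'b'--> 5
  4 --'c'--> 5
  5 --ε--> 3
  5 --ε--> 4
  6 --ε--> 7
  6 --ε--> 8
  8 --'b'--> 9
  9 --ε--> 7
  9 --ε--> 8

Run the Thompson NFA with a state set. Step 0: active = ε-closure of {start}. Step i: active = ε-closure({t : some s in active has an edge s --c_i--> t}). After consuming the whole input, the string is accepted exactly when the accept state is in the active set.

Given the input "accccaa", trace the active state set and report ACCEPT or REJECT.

start: ε-closure({0}) = {0}
'a' @ 1: {1,2,3,4,6,7,8}  (accept∈set)
'c' @ 2: {3,4,5,6,7,8}  (accept∈set)
'c' @ 3: {3,4,5,6,7,8}  (accept∈set)
'c' @ 4: {3,4,5,6,7,8}  (accept∈set)
'c' @ 5: {3,4,5,6,7,8}  (accept∈set)
'a' @ 6: {3,4,5,6,7,8}  (accept∈set)
'a' @ 7: {3,4,5,6,7,8}  (accept∈set)
final: {3,4,5,6,7,8}; accept 7 in set

Answer: ACCEPT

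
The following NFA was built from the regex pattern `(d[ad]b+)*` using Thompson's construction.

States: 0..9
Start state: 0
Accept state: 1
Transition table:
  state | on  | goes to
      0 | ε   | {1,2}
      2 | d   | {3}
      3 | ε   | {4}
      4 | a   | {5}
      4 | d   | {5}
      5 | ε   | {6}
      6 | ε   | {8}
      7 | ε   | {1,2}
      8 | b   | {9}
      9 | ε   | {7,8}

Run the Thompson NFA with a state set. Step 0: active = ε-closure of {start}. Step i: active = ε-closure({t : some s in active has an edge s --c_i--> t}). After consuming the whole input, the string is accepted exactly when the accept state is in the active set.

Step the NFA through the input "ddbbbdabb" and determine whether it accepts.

start: ε-closure({0}) = {0,1,2}
'd' @ 1: {3,4}
'd' @ 2: {5,6,8}
'b' @ 3: {1,2,7,8,9}  ✓accept
'b' @ 4: {1,2,7,8,9}  ✓accept
'b' @ 5: {1,2,7,8,9}  ✓accept
'd' @ 6: {3,4}
'a' @ 7: {5,6,8}
'b' @ 8: {1,2,7,8,9}  ✓accept
'b' @ 9: {1,2,7,8,9}  ✓accept
after full input: {1,2,7,8,9}  (accept=1 in)

Answer: ACCEPT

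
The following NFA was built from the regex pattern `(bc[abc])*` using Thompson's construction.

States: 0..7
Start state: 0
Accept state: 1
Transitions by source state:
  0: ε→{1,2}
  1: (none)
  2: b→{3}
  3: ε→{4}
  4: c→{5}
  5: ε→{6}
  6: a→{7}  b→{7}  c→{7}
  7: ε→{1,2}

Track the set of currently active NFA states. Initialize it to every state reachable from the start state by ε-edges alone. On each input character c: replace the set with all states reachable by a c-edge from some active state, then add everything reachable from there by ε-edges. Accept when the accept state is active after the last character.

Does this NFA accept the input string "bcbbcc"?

initial (ε-close {0}): {0,1,2}
'b' @ 1: {3,4}
'c' @ 2: {5,6}
'b' @ 3: {1,2,7}  (accept∈set)
'b' @ 4: {3,4}
'c' @ 5: {5,6}
'c' @ 6: {1,2,7}  (accept∈set)
end set {1,2,7} — state 1 in

Answer: ACCEPT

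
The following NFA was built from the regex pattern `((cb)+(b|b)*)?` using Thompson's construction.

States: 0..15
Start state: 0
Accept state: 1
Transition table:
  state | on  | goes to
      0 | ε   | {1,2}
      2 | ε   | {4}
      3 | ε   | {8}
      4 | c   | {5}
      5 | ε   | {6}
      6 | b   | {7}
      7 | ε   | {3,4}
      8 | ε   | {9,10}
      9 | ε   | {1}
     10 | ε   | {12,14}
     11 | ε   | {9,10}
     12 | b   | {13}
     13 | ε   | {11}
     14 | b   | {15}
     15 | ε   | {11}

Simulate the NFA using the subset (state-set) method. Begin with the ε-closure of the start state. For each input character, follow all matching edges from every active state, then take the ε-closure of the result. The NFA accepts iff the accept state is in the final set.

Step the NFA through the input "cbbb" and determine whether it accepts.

Answer: ACCEPT

Trace:
S₀ = ε-closure({0}) = {0,1,2,4}
'c' @ 1: {5,6}
'b' @ 2: {1,3,4,7,8,9,10,12,14}  (accept∈set)
'b' @ 3: {1,9,10,11,12,13,14,15}  (accept∈set)
'b' @ 4: {1,9,10,11,12,13,14,15}  (accept∈set)
final: {1,9,10,11,12,13,14,15}; accept 1 in set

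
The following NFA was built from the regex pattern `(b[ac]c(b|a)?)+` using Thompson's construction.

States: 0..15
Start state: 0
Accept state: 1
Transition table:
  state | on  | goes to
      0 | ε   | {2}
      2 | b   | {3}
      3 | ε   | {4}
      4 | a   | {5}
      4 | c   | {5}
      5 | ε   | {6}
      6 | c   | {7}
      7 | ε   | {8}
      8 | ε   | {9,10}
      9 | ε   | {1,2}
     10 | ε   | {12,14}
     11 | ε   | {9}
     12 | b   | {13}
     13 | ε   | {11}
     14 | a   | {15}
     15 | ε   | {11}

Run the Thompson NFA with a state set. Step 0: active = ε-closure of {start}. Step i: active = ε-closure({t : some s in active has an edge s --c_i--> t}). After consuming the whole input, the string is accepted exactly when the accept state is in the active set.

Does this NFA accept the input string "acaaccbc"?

start: ε-closure({0}) = {0,2}
'a' @ 1: {}  — no active states
rest 'caaccbc' ignored (set empty)
final: {}; accept 1 not in set

Answer: REJECT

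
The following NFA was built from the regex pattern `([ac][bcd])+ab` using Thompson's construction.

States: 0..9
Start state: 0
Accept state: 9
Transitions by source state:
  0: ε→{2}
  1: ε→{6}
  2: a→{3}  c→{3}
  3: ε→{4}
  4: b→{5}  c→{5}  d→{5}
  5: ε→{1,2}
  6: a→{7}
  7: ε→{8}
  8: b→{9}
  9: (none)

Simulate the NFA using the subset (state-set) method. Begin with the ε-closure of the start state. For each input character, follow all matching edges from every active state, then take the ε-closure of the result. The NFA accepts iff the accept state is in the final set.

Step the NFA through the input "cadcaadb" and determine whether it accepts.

start: ε-closure({0}) = {0,2}
'c' @ 1: {3,4}
'a' @ 2: {}  — state set empty
rest 'dcaadb' ignored (set empty)
after full input: {}  (accept=9 not in)

Answer: REJECT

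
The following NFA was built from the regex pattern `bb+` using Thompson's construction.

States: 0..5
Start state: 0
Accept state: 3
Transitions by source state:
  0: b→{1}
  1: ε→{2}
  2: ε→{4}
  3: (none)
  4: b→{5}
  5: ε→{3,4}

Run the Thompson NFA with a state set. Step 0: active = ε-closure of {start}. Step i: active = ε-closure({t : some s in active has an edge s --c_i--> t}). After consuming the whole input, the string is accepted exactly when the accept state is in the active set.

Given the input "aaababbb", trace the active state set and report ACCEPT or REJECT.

Answer: REJECT

Steps:
S₀ = ε-closure({0}) = {0}
'a' @ 1: {}  — dead — no transitions
rest 'aababbb' ignored (set empty)
end set {} — state 3 not in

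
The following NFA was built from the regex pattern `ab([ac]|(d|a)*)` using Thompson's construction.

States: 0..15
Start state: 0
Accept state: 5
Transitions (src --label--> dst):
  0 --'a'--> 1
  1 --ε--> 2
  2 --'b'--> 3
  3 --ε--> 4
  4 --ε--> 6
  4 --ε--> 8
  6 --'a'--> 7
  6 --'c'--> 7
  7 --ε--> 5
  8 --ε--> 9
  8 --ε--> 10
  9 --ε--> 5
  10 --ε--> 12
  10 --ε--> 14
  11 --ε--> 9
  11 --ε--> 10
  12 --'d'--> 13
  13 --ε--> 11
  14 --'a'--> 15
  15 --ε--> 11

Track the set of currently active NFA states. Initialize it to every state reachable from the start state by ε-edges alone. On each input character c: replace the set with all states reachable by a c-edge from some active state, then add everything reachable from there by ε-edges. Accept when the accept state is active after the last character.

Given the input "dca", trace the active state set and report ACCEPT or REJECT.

Answer: REJECT

Trace:
start: ε-closure({0}) = {0}
'd' @ 1: {}  — dead — no transitions
rest 'ca' ignored (set empty)
after full input: {}  (accept=5 not in)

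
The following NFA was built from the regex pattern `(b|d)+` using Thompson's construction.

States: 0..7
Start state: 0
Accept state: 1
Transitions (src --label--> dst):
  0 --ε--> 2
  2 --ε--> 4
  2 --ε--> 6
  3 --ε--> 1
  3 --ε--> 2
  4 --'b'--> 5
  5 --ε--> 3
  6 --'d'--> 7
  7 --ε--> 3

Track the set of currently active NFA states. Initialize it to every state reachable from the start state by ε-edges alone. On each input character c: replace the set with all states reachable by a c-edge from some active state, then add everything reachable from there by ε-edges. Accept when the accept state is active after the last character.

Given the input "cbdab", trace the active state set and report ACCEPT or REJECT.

initial (ε-close {0}): {0,2,4,6}
'c' @ 1: {}  — dead — no transitions
rest 'bdab' ignored (set empty)
end set {} — state 1 not in

Answer: REJECT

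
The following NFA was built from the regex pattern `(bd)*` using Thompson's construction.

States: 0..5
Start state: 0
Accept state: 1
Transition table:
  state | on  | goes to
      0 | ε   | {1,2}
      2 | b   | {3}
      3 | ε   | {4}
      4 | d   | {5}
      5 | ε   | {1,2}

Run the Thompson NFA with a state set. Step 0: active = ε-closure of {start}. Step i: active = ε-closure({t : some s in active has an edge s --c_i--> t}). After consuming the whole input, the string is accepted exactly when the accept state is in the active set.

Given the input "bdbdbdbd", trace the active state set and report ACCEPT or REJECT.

Answer: ACCEPT

Trace:
S₀ = ε-closure({0}) = {0,1,2}
'b' @ 1: {3,4}
'd' @ 2: {1,2,5}  [accepting]
'b' @ 3: {3,4}
'd' @ 4: {1,2,5}  [accepting]
'b' @ 5: {3,4}
'd' @ 6: {1,2,5}  [accepting]
'b' @ 7: {3,4}
'd' @ 8: {1,2,5}  [accepting]
end set {1,2,5} — state 1 in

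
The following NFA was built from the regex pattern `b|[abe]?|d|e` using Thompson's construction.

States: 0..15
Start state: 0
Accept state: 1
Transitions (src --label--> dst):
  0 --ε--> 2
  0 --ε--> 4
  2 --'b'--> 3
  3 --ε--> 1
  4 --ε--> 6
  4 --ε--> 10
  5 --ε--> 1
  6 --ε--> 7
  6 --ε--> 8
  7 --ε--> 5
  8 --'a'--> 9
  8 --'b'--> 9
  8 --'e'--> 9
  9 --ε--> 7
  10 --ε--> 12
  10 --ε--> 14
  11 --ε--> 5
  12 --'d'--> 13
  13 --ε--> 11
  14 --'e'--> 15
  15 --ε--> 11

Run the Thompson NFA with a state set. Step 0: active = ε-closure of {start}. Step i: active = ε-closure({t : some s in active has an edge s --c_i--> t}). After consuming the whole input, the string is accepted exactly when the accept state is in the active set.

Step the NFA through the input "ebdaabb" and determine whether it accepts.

start: ε-closure({0}) = {0,1,2,4,5,6,7,8,10,12,14}
'e' @ 1: {1,5,7,9,11,15}  [accepting]
'b' @ 2: {}  — no active states
rest 'daabb' ignored (set empty)
after full input: {}  (accept=1 not in)

Answer: REJECT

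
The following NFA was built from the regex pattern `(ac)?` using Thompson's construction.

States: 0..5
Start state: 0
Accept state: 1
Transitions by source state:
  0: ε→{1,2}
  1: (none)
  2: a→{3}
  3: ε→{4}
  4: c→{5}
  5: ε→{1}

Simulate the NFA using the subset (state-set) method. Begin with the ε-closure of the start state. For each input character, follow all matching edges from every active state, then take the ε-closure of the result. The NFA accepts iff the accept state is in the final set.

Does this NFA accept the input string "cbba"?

initial (ε-close {0}): {0,1,2}
'c' @ 1: {}  — state set empty
rest 'bba' ignored (set empty)
end set {} — state 1 not in

Answer: REJECT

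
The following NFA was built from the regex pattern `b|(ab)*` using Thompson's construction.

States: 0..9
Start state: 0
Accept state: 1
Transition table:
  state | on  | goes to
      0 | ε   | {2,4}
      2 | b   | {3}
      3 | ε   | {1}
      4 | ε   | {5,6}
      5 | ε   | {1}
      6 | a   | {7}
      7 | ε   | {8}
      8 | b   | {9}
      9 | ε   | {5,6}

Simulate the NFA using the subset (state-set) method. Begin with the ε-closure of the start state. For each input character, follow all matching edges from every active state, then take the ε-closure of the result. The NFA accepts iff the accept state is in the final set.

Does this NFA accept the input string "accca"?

start: ε-closure({0}) = {0,1,2,4,5,6}
'a' @ 1: {7,8}
'c' @ 2: {}  — no active states
rest 'cca' ignored (set empty)
final: {}; accept 1 not in set

Answer: REJECT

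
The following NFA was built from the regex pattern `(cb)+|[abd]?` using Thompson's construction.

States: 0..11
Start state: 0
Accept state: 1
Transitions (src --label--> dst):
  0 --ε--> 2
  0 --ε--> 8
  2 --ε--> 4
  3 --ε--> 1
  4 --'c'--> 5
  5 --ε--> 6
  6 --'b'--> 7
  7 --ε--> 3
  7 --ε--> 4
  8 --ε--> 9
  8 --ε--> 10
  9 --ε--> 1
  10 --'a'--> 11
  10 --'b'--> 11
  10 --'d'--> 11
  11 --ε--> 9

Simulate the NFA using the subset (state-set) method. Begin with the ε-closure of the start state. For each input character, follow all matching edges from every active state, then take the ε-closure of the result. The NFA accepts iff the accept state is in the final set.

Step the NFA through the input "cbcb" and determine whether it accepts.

initial (ε-close {0}): {0,1,2,4,8,9,10}
'c' @ 1: {5,6}
'b' @ 2: {1,3,4,7}  [accepting]
'c' @ 3: {5,6}
'b' @ 4: {1,3,4,7}  [accepting]
after full input: {1,3,4,7}  (accept=1 in)

Answer: ACCEPT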